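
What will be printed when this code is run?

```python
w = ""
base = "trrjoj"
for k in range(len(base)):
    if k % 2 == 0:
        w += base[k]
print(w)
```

tro

k=0: add 't' → 't'
k=1: skip
k=2: add 'r' → 'tr'
k=3: skip
k=4: add 'o' → 'tro'
k=5: skip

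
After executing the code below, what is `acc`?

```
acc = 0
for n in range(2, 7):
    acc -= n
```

n=2: acc = 0-2 = -2
n=3: acc = (-2)-3 = -5
n=4: acc = (-5)-4 = -9
n=5: acc = (-9)-5 = -14
n=6: acc = (-14)-6 = -20

-20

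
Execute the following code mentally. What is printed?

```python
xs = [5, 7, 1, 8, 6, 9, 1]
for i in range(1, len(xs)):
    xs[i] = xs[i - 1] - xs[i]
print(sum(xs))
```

i=1: xs[1] = 5-7 = -2 → [5, -2, 1, 8, 6, 9, 1]
i=2: xs[2] = (-2)-1 = -3 → [5, -2, -3, 8, 6, 9, 1]
i=3: xs[3] = (-3)-8 = -11 → [5, -2, -3, -11, 6, 9, 1]
i=4: xs[4] = (-11)-6 = -17 → [5, -2, -3, -11, -17, 9, 1]
i=5: xs[5] = (-17)-9 = -26 → [5, -2, -3, -11, -17, -26, 1]
i=6: xs[6] = (-26)-1 = -27 → [5, -2, -3, -11, -17, -26, -27]
sum = -81

-81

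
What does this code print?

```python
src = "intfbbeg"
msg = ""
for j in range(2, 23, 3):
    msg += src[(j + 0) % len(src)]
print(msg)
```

tbifenb

j=2: add src[2]='t' → 't'
j=5: add src[5]='b' → 'tb'
j=8: add src[0]='i' → 'tbi'
j=11: add src[3]='f' → 'tbif'
j=14: add src[6]='e' → 'tbife'
j=17: add src[1]='n' → 'tbifen'
j=20: add src[4]='b' → 'tbifenb'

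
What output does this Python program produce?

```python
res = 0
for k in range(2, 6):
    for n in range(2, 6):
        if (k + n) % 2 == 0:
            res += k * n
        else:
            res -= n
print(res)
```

72

k=2,n=2: even sum, res = 0+4 = 4
k=2,n=3: odd sum, res = 4-3 = 1
k=2,n=4: even sum, res = 1+8 = 9
k=2,n=5: odd sum, res = 9-5 = 4
k=3,n=2: odd sum, res = 4-2 = 2
k=3,n=3: even sum, res = 2+9 = 11
k=3,n=4: odd sum, res = 11-4 = 7
k=3,n=5: even sum, res = 7+15 = 22
k=4,n=2: even sum, res = 22+8 = 30
k=4,n=3: odd sum, res = 30-3 = 27
k=4,n=4: even sum, res = 27+16 = 43
k=4,n=5: odd sum, res = 43-5 = 38
k=5,n=2: odd sum, res = 38-2 = 36
k=5,n=3: even sum, res = 36+15 = 51
k=5,n=4: odd sum, res = 51-4 = 47
k=5,n=5: even sum, res = 47+25 = 72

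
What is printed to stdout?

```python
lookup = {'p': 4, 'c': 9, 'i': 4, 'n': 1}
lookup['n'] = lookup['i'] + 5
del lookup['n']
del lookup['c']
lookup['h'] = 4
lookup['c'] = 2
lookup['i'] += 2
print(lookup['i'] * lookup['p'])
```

24

lookup['n'] = lookup['i']+5 = 9 → {'p': 4, 'c': 9, 'i': 4, 'n': 9}
del 'n' → {'p': 4, 'c': 9, 'i': 4}
del 'c' → {'p': 4, 'i': 4}
lookup['h'] = 4 → {'p': 4, 'i': 4, 'h': 4}
lookup['c'] = 2 → {'p': 4, 'i': 4, 'h': 4, 'c': 2}
lookup['i'] = 4+2 = 6 → {'p': 4, 'i': 6, 'h': 4, 'c': 2}
lookup['i']*lookup['p'] = 6*4 = 24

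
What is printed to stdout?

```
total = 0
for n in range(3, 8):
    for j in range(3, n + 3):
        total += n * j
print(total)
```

n=3,j=3: total = 0+9 = 9
n=3,j=4: total = 9+12 = 21
n=3,j=5: total = 21+15 = 36
n=4,j=3: total = 36+12 = 48
n=4,j=4: total = 48+16 = 64
n=4,j=5: total = 64+20 = 84
n=4,j=6: total = 84+24 = 108
n=5,j=3: total = 108+15 = 123
n=5,j=4: total = 123+20 = 143
n=5,j=5: total = 143+25 = 168
n=5,j=6: total = 168+30 = 198
n=5,j=7: total = 198+35 = 233
n=6,j=3: total = 233+18 = 251
n=6,j=4: total = 251+24 = 275
n=6,j=5: total = 275+30 = 305
n=6,j=6: total = 305+36 = 341
n=6,j=7: total = 341+42 = 383
n=6,j=8: total = 383+48 = 431
n=7,j=3: total = 431+21 = 452
n=7,j=4: total = 452+28 = 480
n=7,j=5: total = 480+35 = 515
n=7,j=6: total = 515+42 = 557
n=7,j=7: total = 557+49 = 606
n=7,j=8: total = 606+56 = 662
n=7,j=9: total = 662+63 = 725

725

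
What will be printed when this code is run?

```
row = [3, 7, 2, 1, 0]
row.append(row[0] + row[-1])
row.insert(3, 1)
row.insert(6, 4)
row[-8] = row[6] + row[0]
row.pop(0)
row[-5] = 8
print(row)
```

[7, 2, 8, 1, 0, 4, 3]

append row[0]+row[-1] = 3+0 = 3 → [3, 7, 2, 1, 0, 3]
insert 1 at 3 → [3, 7, 2, 1, 1, 0, 3]
insert 4 at 6 → [3, 7, 2, 1, 1, 0, 4, 3]
row[-8] = row[6]+row[0] = 4+3 = 7 → [7, 7, 2, 1, 1, 0, 4, 3]
pop(0) removes 7 → [7, 2, 1, 1, 0, 4, 3]
row[-5] = 8 → [7, 2, 8, 1, 0, 4, 3]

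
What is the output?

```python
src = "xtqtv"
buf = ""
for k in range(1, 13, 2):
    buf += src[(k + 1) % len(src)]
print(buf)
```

qvttxq

k=1: add src[2]='q' → 'q'
k=3: add src[4]='v' → 'qv'
k=5: add src[1]='t' → 'qvt'
k=7: add src[3]='t' → 'qvtt'
k=9: add src[0]='x' → 'qvttx'
k=11: add src[2]='q' → 'qvttxq'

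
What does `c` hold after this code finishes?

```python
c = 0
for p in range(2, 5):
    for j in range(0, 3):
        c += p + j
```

p=2,j=0: c = 0+2 = 2
p=2,j=1: c = 2+3 = 5
p=2,j=2: c = 5+4 = 9
p=3,j=0: c = 9+3 = 12
p=3,j=1: c = 12+4 = 16
p=3,j=2: c = 16+5 = 21
p=4,j=0: c = 21+4 = 25
p=4,j=1: c = 25+5 = 30
p=4,j=2: c = 30+6 = 36

36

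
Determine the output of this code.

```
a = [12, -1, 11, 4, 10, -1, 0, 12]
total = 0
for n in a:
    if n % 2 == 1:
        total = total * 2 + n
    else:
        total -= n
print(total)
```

n=12: not odd, total = 0-12 = -12
n=-1: odd, total = (-12)*2+(-1) = -25
n=11: odd, total = (-25)*2+11 = -39
n=4: not odd, total = (-39)-4 = -43
n=10: not odd, total = (-43)-10 = -53
n=-1: odd, total = (-53)*2+(-1) = -107
n=0: not odd, total = (-107)-0 = -107
n=12: not odd, total = (-107)-12 = -119

-119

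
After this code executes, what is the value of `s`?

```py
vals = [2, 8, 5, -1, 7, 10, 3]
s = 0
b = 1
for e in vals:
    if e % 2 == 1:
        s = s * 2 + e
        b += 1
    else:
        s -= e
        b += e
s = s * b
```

-3175

e=2: not odd, s = 0-2 = -2; b=3
e=8: not odd, s = (-2)-8 = -10; b=11
e=5: odd, s = (-10)*2+5 = -15; b=12
e=-1: odd, s = (-15)*2+(-1) = -31; b=13
e=7: odd, s = (-31)*2+7 = -55; b=14
e=10: not odd, s = (-55)-10 = -65; b=24
e=3: odd, s = (-65)*2+3 = -127; b=25
s*b = (-127)*25 = -3175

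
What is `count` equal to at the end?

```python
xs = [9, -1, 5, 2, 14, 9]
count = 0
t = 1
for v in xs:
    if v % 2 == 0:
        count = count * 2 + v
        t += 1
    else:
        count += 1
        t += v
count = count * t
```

v=9: not even, count = 0+1 = 1; t=10
v=-1: not even, count = 1+1 = 2; t=9
v=5: not even, count = 2+1 = 3; t=14
v=2: even, count = 3*2+2 = 8; t=15
v=14: even, count = 8*2+14 = 30; t=16
v=9: not even, count = 30+1 = 31; t=25
count*t = 31*25 = 775

775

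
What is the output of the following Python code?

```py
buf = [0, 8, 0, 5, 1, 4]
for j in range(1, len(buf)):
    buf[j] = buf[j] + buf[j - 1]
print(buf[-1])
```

j=1: buf[1] = 8+0 = 8 → [0, 8, 0, 5, 1, 4]
j=2: buf[2] = 0+8 = 8 → [0, 8, 8, 5, 1, 4]
j=3: buf[3] = 5+8 = 13 → [0, 8, 8, 13, 1, 4]
j=4: buf[4] = 1+13 = 14 → [0, 8, 8, 13, 14, 4]
j=5: buf[5] = 4+14 = 18 → [0, 8, 8, 13, 14, 18]

18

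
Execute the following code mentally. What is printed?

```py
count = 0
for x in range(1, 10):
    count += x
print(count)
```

45

x=1: count = 0+1 = 1
x=2: count = 1+2 = 3
x=3: count = 3+3 = 6
x=4: count = 6+4 = 10
x=5: count = 10+5 = 15
x=6: count = 15+6 = 21
x=7: count = 21+7 = 28
x=8: count = 28+8 = 36
x=9: count = 36+9 = 45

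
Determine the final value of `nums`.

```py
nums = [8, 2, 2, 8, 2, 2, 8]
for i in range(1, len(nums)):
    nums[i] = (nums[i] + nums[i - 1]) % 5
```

[8, 0, 2, 0, 2, 4, 2]

i=1: nums[1] = (2+8)%5 = 0 → [8, 0, 2, 8, 2, 2, 8]
i=2: nums[2] = (2+0)%5 = 2 → [8, 0, 2, 8, 2, 2, 8]
i=3: nums[3] = (8+2)%5 = 0 → [8, 0, 2, 0, 2, 2, 8]
i=4: nums[4] = (2+0)%5 = 2 → [8, 0, 2, 0, 2, 2, 8]
i=5: nums[5] = (2+2)%5 = 4 → [8, 0, 2, 0, 2, 4, 8]
i=6: nums[6] = (8+4)%5 = 2 → [8, 0, 2, 0, 2, 4, 2]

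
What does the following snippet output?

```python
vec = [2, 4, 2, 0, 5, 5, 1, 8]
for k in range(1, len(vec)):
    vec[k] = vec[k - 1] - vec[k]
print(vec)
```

k=1: vec[1] = 2-4 = -2 → [2, -2, 2, 0, 5, 5, 1, 8]
k=2: vec[2] = (-2)-2 = -4 → [2, -2, -4, 0, 5, 5, 1, 8]
k=3: vec[3] = (-4)-0 = -4 → [2, -2, -4, -4, 5, 5, 1, 8]
k=4: vec[4] = (-4)-5 = -9 → [2, -2, -4, -4, -9, 5, 1, 8]
k=5: vec[5] = (-9)-5 = -14 → [2, -2, -4, -4, -9, -14, 1, 8]
k=6: vec[6] = (-14)-1 = -15 → [2, -2, -4, -4, -9, -14, -15, 8]
k=7: vec[7] = (-15)-8 = -23 → [2, -2, -4, -4, -9, -14, -15, -23]

[2, -2, -4, -4, -9, -14, -15, -23]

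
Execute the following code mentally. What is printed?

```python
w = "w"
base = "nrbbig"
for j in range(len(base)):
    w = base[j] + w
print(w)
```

j=0: prepend 'n' → 'nw'
j=1: prepend 'r' → 'rnw'
j=2: prepend 'b' → 'brnw'
j=3: prepend 'b' → 'bbrnw'
j=4: prepend 'i' → 'ibbrnw'
j=5: prepend 'g' → 'gibbrnw'

gibbrnw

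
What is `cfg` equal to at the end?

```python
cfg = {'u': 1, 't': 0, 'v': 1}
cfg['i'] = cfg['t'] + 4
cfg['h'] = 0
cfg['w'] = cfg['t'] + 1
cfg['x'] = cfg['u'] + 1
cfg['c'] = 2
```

{'u': 1, 't': 0, 'v': 1, 'i': 4, 'h': 0, 'w': 1, 'x': 2, 'c': 2}

cfg['i'] = cfg['t']+4 = 4 → {'u': 1, 't': 0, 'v': 1, 'i': 4}
cfg['h'] = 0 → {'u': 1, 't': 0, 'v': 1, 'i': 4, 'h': 0}
cfg['w'] = cfg['t']+1 = 1 → {'u': 1, 't': 0, 'v': 1, 'i': 4, 'h': 0, 'w': 1}
cfg['x'] = cfg['u']+1 = 2 → {'u': 1, 't': 0, 'v': 1, 'i': 4, 'h': 0, 'w': 1, 'x': 2}
cfg['c'] = 2 → {'u': 1, 't': 0, 'v': 1, 'i': 4, 'h': 0, 'w': 1, 'x': 2, 'c': 2}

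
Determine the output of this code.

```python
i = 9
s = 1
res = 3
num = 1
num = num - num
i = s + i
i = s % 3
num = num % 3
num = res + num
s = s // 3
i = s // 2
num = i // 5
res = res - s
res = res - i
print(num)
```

0

num = 1-1 = 0
i = 1+9 = 10
i = 1%3 = 1
num = 0%3 = 0
num = 3+0 = 3
s = 1//3 = 0
i = 0//2 = 0
num = 0//5 = 0
res = 3-0 = 3
res = 3-0 = 3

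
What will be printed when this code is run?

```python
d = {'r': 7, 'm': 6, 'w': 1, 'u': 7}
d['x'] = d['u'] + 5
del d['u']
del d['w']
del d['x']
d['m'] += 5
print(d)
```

{'r': 7, 'm': 11}

d['x'] = d['u']+5 = 12 → {'r': 7, 'm': 6, 'w': 1, 'u': 7, 'x': 12}
del 'u' → {'r': 7, 'm': 6, 'w': 1, 'x': 12}
del 'w' → {'r': 7, 'm': 6, 'x': 12}
del 'x' → {'r': 7, 'm': 6}
d['m'] = 6+5 = 11 → {'r': 7, 'm': 11}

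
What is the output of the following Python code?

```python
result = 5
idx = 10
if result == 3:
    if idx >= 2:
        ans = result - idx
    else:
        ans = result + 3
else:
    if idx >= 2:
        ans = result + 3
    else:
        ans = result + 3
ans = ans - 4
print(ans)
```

result=5, idx=10
result == 3 is False; idx >= 2 is True
→ ans = result + 3 = 8
ans = 8-4 = 4

4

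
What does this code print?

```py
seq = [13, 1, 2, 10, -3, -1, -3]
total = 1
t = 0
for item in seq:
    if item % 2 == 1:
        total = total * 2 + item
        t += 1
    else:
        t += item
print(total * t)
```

item=13: odd, total = 1*2+13 = 15; t=1
item=1: odd, total = 15*2+1 = 31; t=2
item=2: not odd; t=4
item=10: not odd; t=14
item=-3: odd, total = 31*2+(-3) = 59; t=15
item=-1: odd, total = 59*2+(-1) = 117; t=16
item=-3: odd, total = 117*2+(-3) = 231; t=17
total*t = 231*17 = 3927

3927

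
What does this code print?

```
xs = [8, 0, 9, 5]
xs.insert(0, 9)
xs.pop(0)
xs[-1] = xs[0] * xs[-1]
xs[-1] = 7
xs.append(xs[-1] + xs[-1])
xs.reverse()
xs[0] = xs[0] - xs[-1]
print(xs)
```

[6, 7, 9, 0, 8]

insert 9 at 0 → [9, 8, 0, 9, 5]
pop(0) removes 9 → [8, 0, 9, 5]
xs[-1] = xs[0]*xs[-1] = 8*5 = 40 → [8, 0, 9, 40]
xs[-1] = 7 → [8, 0, 9, 7]
append xs[-1]+xs[-1] = 7+7 = 14 → [8, 0, 9, 7, 14]
reverse → [14, 7, 9, 0, 8]
xs[0] = xs[0]-xs[-1] = 14-8 = 6 → [6, 7, 9, 0, 8]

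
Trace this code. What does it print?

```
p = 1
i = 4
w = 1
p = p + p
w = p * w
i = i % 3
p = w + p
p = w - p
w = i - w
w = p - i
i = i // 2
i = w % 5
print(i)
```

p = 1+1 = 2
w = 2*1 = 2
i = 4%3 = 1
p = 2+2 = 4
p = 2-4 = -2
w = 1-2 = -1
w = (-2)-1 = -3
i = 1//2 = 0
i = (-3)%5 = 2

2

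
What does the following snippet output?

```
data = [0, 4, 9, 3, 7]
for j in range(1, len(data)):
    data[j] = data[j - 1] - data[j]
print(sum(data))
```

-56

j=1: data[1] = 0-4 = -4 → [0, -4, 9, 3, 7]
j=2: data[2] = (-4)-9 = -13 → [0, -4, -13, 3, 7]
j=3: data[3] = (-13)-3 = -16 → [0, -4, -13, -16, 7]
j=4: data[4] = (-16)-7 = -23 → [0, -4, -13, -16, -23]
sum = -56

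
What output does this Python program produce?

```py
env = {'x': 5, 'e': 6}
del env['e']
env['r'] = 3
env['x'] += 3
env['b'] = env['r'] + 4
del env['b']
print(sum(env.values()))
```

11

del 'e' → {'x': 5}
env['r'] = 3 → {'x': 5, 'r': 3}
env['x'] = 5+3 = 8 → {'x': 8, 'r': 3}
env['b'] = env['r']+4 = 7 → {'x': 8, 'r': 3, 'b': 7}
del 'b' → {'x': 8, 'r': 3}
sum of values = 11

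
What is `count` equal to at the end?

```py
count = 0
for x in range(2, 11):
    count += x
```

x=2: count = 0+2 = 2
x=3: count = 2+3 = 5
x=4: count = 5+4 = 9
x=5: count = 9+5 = 14
x=6: count = 14+6 = 20
x=7: count = 20+7 = 27
x=8: count = 27+8 = 35
x=9: count = 35+9 = 44
x=10: count = 44+10 = 54

54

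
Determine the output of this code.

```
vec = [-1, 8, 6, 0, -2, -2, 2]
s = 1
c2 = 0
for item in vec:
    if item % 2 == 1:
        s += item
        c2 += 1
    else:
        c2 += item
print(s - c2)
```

item=-1: odd, s = 1+(-1) = 0; c2=1
item=8: not odd; c2=9
item=6: not odd; c2=15
item=0: not odd; c2=15
item=-2: not odd; c2=13
item=-2: not odd; c2=11
item=2: not odd; c2=13
s-c2 = 0-13 = -13

-13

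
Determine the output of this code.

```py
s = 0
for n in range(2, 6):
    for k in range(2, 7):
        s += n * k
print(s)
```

280

n=2,k=2: s = 0+4 = 4
n=2,k=3: s = 4+6 = 10
n=2,k=4: s = 10+8 = 18
n=2,k=5: s = 18+10 = 28
n=2,k=6: s = 28+12 = 40
n=3,k=2: s = 40+6 = 46
n=3,k=3: s = 46+9 = 55
n=3,k=4: s = 55+12 = 67
n=3,k=5: s = 67+15 = 82
n=3,k=6: s = 82+18 = 100
n=4,k=2: s = 100+8 = 108
n=4,k=3: s = 108+12 = 120
n=4,k=4: s = 120+16 = 136
n=4,k=5: s = 136+20 = 156
n=4,k=6: s = 156+24 = 180
n=5,k=2: s = 180+10 = 190
n=5,k=3: s = 190+15 = 205
n=5,k=4: s = 205+20 = 225
n=5,k=5: s = 225+25 = 250
n=5,k=6: s = 250+30 = 280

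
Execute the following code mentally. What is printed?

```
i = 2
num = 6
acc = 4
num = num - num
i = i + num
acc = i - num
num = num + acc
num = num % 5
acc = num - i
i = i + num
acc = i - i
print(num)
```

2

num = 6-6 = 0
i = 2+0 = 2
acc = 2-0 = 2
num = 0+2 = 2
num = 2%5 = 2
acc = 2-2 = 0
i = 2+2 = 4
acc = 4-4 = 0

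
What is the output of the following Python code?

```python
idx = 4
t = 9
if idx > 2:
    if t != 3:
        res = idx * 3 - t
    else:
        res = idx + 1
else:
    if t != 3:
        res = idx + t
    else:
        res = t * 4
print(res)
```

idx=4, t=9
idx > 2 is True; t != 3 is True
→ res = idx * 3 - t = 3

3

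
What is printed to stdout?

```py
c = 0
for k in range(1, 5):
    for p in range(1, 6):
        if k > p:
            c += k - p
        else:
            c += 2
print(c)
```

38

k=1,p=1: not 1>1, c = 0+2 = 2
k=1,p=2: not 1>2, c = 2+2 = 4
k=1,p=3: not 1>3, c = 4+2 = 6
k=1,p=4: not 1>4, c = 6+2 = 8
k=1,p=5: not 1>5, c = 8+2 = 10
k=2,p=1: 2>1, c = 10+1 = 11
k=2,p=2: not 2>2, c = 11+2 = 13
k=2,p=3: not 2>3, c = 13+2 = 15
k=2,p=4: not 2>4, c = 15+2 = 17
k=2,p=5: not 2>5, c = 17+2 = 19
k=3,p=1: 3>1, c = 19+2 = 21
k=3,p=2: 3>2, c = 21+1 = 22
k=3,p=3: not 3>3, c = 22+2 = 24
k=3,p=4: not 3>4, c = 24+2 = 26
k=3,p=5: not 3>5, c = 26+2 = 28
k=4,p=1: 4>1, c = 28+3 = 31
k=4,p=2: 4>2, c = 31+2 = 33
k=4,p=3: 4>3, c = 33+1 = 34
k=4,p=4: not 4>4, c = 34+2 = 36
k=4,p=5: not 4>5, c = 36+2 = 38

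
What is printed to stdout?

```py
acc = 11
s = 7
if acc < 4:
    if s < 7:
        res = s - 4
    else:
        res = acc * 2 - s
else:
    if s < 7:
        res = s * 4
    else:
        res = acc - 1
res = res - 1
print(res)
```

acc=11, s=7
acc < 4 is False; s < 7 is False
→ res = acc - 1 = 10
res = 10-1 = 9

9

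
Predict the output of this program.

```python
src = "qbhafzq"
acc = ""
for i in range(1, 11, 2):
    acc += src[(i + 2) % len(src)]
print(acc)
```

i=1: add src[3]='a' → 'a'
i=3: add src[5]='z' → 'az'
i=5: add src[0]='q' → 'azq'
i=7: add src[2]='h' → 'azqh'
i=9: add src[4]='f' → 'azqhf'

azqhf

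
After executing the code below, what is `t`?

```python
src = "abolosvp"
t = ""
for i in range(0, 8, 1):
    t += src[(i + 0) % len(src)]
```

i=0: add src[0]='a' → 'a'
i=1: add src[1]='b' → 'ab'
i=2: add src[2]='o' → 'abo'
i=3: add src[3]='l' → 'abol'
i=4: add src[4]='o' → 'abolo'
i=5: add src[5]='s' → 'abolos'
i=6: add src[6]='v' → 'abolosv'
i=7: add src[7]='p' → 'abolosvp'

'abolosvp'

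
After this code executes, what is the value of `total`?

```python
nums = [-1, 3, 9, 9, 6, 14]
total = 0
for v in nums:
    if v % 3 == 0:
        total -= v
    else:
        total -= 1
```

-29

v=-1: not %3==0, total = 0-1 = -1
v=3: %3==0, total = (-1)-3 = -4
v=9: %3==0, total = (-4)-9 = -13
v=9: %3==0, total = (-13)-9 = -22
v=6: %3==0, total = (-22)-6 = -28
v=14: not %3==0, total = (-28)-1 = -29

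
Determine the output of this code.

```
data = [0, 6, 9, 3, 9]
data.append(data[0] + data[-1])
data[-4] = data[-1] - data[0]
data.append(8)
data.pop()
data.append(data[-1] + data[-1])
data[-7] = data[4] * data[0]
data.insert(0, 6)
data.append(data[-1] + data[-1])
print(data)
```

append data[0]+data[-1] = 0+9 = 9 → [0, 6, 9, 3, 9, 9]
data[-4] = data[-1]-data[0] = 9-0 = 9 → [0, 6, 9, 3, 9, 9]
append 8 → [0, 6, 9, 3, 9, 9, 8]
pop() removes 8 → [0, 6, 9, 3, 9, 9]
append data[-1]+data[-1] = 9+9 = 18 → [0, 6, 9, 3, 9, 9, 18]
data[-7] = data[4]*data[0] = 9*0 = 0 → [0, 6, 9, 3, 9, 9, 18]
insert 6 at 0 → [6, 0, 6, 9, 3, 9, 9, 18]
append data[-1]+data[-1] = 18+18 = 36 → [6, 0, 6, 9, 3, 9, 9, 18, 36]

[6, 0, 6, 9, 3, 9, 9, 18, 36]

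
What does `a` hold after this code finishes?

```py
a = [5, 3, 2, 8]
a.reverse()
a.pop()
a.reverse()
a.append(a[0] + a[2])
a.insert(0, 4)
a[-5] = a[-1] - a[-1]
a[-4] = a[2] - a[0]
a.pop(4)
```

reverse → [8, 2, 3, 5]
pop() removes 5 → [8, 2, 3]
reverse → [3, 2, 8]
append a[0]+a[2] = 3+8 = 11 → [3, 2, 8, 11]
insert 4 at 0 → [4, 3, 2, 8, 11]
a[-5] = a[-1]-a[-1] = 11-11 = 0 → [0, 3, 2, 8, 11]
a[-4] = a[2]-a[0] = 2-0 = 2 → [0, 2, 2, 8, 11]
pop(4) removes 11 → [0, 2, 2, 8]

[0, 2, 2, 8]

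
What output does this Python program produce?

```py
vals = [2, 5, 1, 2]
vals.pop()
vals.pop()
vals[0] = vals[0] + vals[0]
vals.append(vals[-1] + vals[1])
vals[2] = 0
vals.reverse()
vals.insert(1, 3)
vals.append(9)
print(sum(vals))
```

21

pop() removes 2 → [2, 5, 1]
pop() removes 1 → [2, 5]
vals[0] = vals[0]+vals[0] = 2+2 = 4 → [4, 5]
append vals[-1]+vals[1] = 5+5 = 10 → [4, 5, 10]
vals[2] = 0 → [4, 5, 0]
reverse → [0, 5, 4]
insert 3 at 1 → [0, 3, 5, 4]
append 9 → [0, 3, 5, 4, 9]
sum = 21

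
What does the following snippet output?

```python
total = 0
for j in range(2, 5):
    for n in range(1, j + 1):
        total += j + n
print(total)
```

48

j=2,n=1: total = 0+3 = 3
j=2,n=2: total = 3+4 = 7
j=3,n=1: total = 7+4 = 11
j=3,n=2: total = 11+5 = 16
j=3,n=3: total = 16+6 = 22
j=4,n=1: total = 22+5 = 27
j=4,n=2: total = 27+6 = 33
j=4,n=3: total = 33+7 = 40
j=4,n=4: total = 40+8 = 48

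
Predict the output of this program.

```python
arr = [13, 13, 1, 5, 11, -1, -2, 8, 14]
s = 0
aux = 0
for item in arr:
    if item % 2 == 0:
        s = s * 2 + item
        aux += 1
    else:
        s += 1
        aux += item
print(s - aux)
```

25

item=13: not even, s = 0+1 = 1; aux=13
item=13: not even, s = 1+1 = 2; aux=26
item=1: not even, s = 2+1 = 3; aux=27
item=5: not even, s = 3+1 = 4; aux=32
item=11: not even, s = 4+1 = 5; aux=43
item=-1: not even, s = 5+1 = 6; aux=42
item=-2: even, s = 6*2+(-2) = 10; aux=43
item=8: even, s = 10*2+8 = 28; aux=44
item=14: even, s = 28*2+14 = 70; aux=45
s-aux = 70-45 = 25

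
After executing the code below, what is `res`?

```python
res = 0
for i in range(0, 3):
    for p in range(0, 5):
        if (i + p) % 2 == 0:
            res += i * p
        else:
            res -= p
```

2

i=0,p=0: even sum, res = 0+0 = 0
i=0,p=1: odd sum, res = 0-1 = -1
i=0,p=2: even sum, res = (-1)+0 = -1
i=0,p=3: odd sum, res = (-1)-3 = -4
i=0,p=4: even sum, res = (-4)+0 = -4
i=1,p=0: odd sum, res = (-4)-0 = -4
i=1,p=1: even sum, res = (-4)+1 = -3
i=1,p=2: odd sum, res = (-3)-2 = -5
i=1,p=3: even sum, res = (-5)+3 = -2
i=1,p=4: odd sum, res = (-2)-4 = -6
i=2,p=0: even sum, res = (-6)+0 = -6
i=2,p=1: odd sum, res = (-6)-1 = -7
i=2,p=2: even sum, res = (-7)+4 = -3
i=2,p=3: odd sum, res = (-3)-3 = -6
i=2,p=4: even sum, res = (-6)+8 = 2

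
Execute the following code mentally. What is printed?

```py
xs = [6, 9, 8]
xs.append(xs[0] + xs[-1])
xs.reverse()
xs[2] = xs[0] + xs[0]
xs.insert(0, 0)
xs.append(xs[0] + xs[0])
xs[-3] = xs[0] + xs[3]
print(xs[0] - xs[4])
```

append xs[0]+xs[-1] = 6+8 = 14 → [6, 9, 8, 14]
reverse → [14, 8, 9, 6]
xs[2] = xs[0]+xs[0] = 14+14 = 28 → [14, 8, 28, 6]
insert 0 at 0 → [0, 14, 8, 28, 6]
append xs[0]+xs[0] = 0+0 = 0 → [0, 14, 8, 28, 6, 0]
xs[-3] = xs[0]+xs[3] = 0+28 = 28 → [0, 14, 8, 28, 6, 0]
xs[0]-xs[4] = 0-6 = -6

-6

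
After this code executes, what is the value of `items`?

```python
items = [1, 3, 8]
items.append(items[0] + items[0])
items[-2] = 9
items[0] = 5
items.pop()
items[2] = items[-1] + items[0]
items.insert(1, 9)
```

append items[0]+items[0] = 1+1 = 2 → [1, 3, 8, 2]
items[-2] = 9 → [1, 3, 9, 2]
items[0] = 5 → [5, 3, 9, 2]
pop() removes 2 → [5, 3, 9]
items[2] = items[-1]+items[0] = 9+5 = 14 → [5, 3, 14]
insert 9 at 1 → [5, 9, 3, 14]

[5, 9, 3, 14]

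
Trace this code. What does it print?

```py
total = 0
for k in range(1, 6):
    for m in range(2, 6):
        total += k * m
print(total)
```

210

k=1,m=2: total = 0+2 = 2
k=1,m=3: total = 2+3 = 5
k=1,m=4: total = 5+4 = 9
k=1,m=5: total = 9+5 = 14
k=2,m=2: total = 14+4 = 18
k=2,m=3: total = 18+6 = 24
k=2,m=4: total = 24+8 = 32
k=2,m=5: total = 32+10 = 42
k=3,m=2: total = 42+6 = 48
k=3,m=3: total = 48+9 = 57
k=3,m=4: total = 57+12 = 69
k=3,m=5: total = 69+15 = 84
k=4,m=2: total = 84+8 = 92
k=4,m=3: total = 92+12 = 104
k=4,m=4: total = 104+16 = 120
k=4,m=5: total = 120+20 = 140
k=5,m=2: total = 140+10 = 150
k=5,m=3: total = 150+15 = 165
k=5,m=4: total = 165+20 = 185
k=5,m=5: total = 185+25 = 210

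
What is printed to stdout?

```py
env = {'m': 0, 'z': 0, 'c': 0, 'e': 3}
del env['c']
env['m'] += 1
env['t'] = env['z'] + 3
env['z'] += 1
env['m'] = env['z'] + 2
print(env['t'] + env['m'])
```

6

del 'c' → {'m': 0, 'z': 0, 'e': 3}
env['m'] = 0+1 = 1 → {'m': 1, 'z': 0, 'e': 3}
env['t'] = env['z']+3 = 3 → {'m': 1, 'z': 0, 'e': 3, 't': 3}
env['z'] = 0+1 = 1 → {'m': 1, 'z': 1, 'e': 3, 't': 3}
env['m'] = env['z']+2 = 3 → {'m': 3, 'z': 1, 'e': 3, 't': 3}
env['t']+env['m'] = 3+3 = 6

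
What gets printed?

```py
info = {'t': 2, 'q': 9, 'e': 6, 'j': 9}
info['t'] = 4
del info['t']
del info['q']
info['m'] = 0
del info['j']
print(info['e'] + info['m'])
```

info['t'] = 4 → {'t': 4, 'q': 9, 'e': 6, 'j': 9}
del 't' → {'q': 9, 'e': 6, 'j': 9}
del 'q' → {'e': 6, 'j': 9}
info['m'] = 0 → {'e': 6, 'j': 9, 'm': 0}
del 'j' → {'e': 6, 'm': 0}
info['e']+info['m'] = 6+0 = 6

6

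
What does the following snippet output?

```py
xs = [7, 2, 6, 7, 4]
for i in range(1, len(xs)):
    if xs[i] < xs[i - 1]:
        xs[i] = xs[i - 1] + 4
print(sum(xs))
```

i=1: 2<7, xs[1] = 7+4 = 11 → [7, 11, 6, 7, 4]
i=2: 6<11, xs[2] = 11+4 = 15 → [7, 11, 15, 7, 4]
i=3: 7<15, xs[3] = 15+4 = 19 → [7, 11, 15, 19, 4]
i=4: 4<19, xs[4] = 19+4 = 23 → [7, 11, 15, 19, 23]
sum = 75

75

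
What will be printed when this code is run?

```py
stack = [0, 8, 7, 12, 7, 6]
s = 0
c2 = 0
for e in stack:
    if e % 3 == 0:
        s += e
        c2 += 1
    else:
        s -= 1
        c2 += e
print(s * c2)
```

375

e=0: %3==0, s = 0+0 = 0; c2=1
e=8: not %3==0, s = 0-1 = -1; c2=9
e=7: not %3==0, s = (-1)-1 = -2; c2=16
e=12: %3==0, s = (-2)+12 = 10; c2=17
e=7: not %3==0, s = 10-1 = 9; c2=24
e=6: %3==0, s = 9+6 = 15; c2=25
s*c2 = 15*25 = 375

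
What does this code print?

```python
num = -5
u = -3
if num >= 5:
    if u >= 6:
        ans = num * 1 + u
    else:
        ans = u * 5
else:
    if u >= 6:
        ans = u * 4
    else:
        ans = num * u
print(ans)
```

num=-5, u=-3
num >= 5 is False; u >= 6 is False
→ ans = num * u = 15

15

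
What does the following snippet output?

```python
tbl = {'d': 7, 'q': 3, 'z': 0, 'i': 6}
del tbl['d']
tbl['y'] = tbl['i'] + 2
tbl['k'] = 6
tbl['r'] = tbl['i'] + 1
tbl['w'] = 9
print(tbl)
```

del 'd' → {'q': 3, 'z': 0, 'i': 6}
tbl['y'] = tbl['i']+2 = 8 → {'q': 3, 'z': 0, 'i': 6, 'y': 8}
tbl['k'] = 6 → {'q': 3, 'z': 0, 'i': 6, 'y': 8, 'k': 6}
tbl['r'] = tbl['i']+1 = 7 → {'q': 3, 'z': 0, 'i': 6, 'y': 8, 'k': 6, 'r': 7}
tbl['w'] = 9 → {'q': 3, 'z': 0, 'i': 6, 'y': 8, 'k': 6, 'r': 7, 'w': 9}

{'q': 3, 'z': 0, 'i': 6, 'y': 8, 'k': 6, 'r': 7, 'w': 9}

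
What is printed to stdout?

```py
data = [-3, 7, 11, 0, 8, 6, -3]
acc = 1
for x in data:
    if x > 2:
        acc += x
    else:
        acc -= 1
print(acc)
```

x=-3: not >2, acc = 1-1 = 0
x=7: >2, acc = 0+7 = 7
x=11: >2, acc = 7+11 = 18
x=0: not >2, acc = 18-1 = 17
x=8: >2, acc = 17+8 = 25
x=6: >2, acc = 25+6 = 31
x=-3: not >2, acc = 31-1 = 30

30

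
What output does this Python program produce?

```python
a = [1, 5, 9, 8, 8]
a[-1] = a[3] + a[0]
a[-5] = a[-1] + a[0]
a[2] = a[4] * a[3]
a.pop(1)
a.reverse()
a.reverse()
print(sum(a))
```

99

a[-1] = a[3]+a[0] = 8+1 = 9 → [1, 5, 9, 8, 9]
a[-5] = a[-1]+a[0] = 9+1 = 10 → [10, 5, 9, 8, 9]
a[2] = a[4]*a[3] = 9*8 = 72 → [10, 5, 72, 8, 9]
pop(1) removes 5 → [10, 72, 8, 9]
reverse → [9, 8, 72, 10]
reverse → [10, 72, 8, 9]
sum = 99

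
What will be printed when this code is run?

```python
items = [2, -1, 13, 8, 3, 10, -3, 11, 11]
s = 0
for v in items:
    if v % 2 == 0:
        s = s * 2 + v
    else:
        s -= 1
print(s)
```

v=2: even, s = 0*2+2 = 2
v=-1: not even, s = 2-1 = 1
v=13: not even, s = 1-1 = 0
v=8: even, s = 0*2+8 = 8
v=3: not even, s = 8-1 = 7
v=10: even, s = 7*2+10 = 24
v=-3: not even, s = 24-1 = 23
v=11: not even, s = 23-1 = 22
v=11: not even, s = 22-1 = 21

21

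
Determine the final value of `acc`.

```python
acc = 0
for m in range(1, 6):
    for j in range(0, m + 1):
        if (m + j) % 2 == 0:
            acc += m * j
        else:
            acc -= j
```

m=1,j=0: odd sum, acc = 0-0 = 0
m=1,j=1: even sum, acc = 0+1 = 1
m=2,j=0: even sum, acc = 1+0 = 1
m=2,j=1: odd sum, acc = 1-1 = 0
m=2,j=2: even sum, acc = 0+4 = 4
m=3,j=0: odd sum, acc = 4-0 = 4
m=3,j=1: even sum, acc = 4+3 = 7
m=3,j=2: odd sum, acc = 7-2 = 5
m=3,j=3: even sum, acc = 5+9 = 14
m=4,j=0: even sum, acc = 14+0 = 14
m=4,j=1: odd sum, acc = 14-1 = 13
m=4,j=2: even sum, acc = 13+8 = 21
m=4,j=3: odd sum, acc = 21-3 = 18
m=4,j=4: even sum, acc = 18+16 = 34
m=5,j=0: odd sum, acc = 34-0 = 34
m=5,j=1: even sum, acc = 34+5 = 39
m=5,j=2: odd sum, acc = 39-2 = 37
m=5,j=3: even sum, acc = 37+15 = 52
m=5,j=4: odd sum, acc = 52-4 = 48
m=5,j=5: even sum, acc = 48+25 = 73

73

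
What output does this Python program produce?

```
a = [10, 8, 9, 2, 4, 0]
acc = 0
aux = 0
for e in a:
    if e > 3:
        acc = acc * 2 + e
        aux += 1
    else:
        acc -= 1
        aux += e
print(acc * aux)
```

786

e=10: >3, acc = 0*2+10 = 10; aux=1
e=8: >3, acc = 10*2+8 = 28; aux=2
e=9: >3, acc = 28*2+9 = 65; aux=3
e=2: not >3, acc = 65-1 = 64; aux=5
e=4: >3, acc = 64*2+4 = 132; aux=6
e=0: not >3, acc = 132-1 = 131; aux=6
acc*aux = 131*6 = 786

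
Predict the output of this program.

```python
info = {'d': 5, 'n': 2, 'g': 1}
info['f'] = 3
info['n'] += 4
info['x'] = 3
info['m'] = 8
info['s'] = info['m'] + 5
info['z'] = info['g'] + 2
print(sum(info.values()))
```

42

info['f'] = 3 → {'d': 5, 'n': 2, 'g': 1, 'f': 3}
info['n'] = 2+4 = 6 → {'d': 5, 'n': 6, 'g': 1, 'f': 3}
info['x'] = 3 → {'d': 5, 'n': 6, 'g': 1, 'f': 3, 'x': 3}
info['m'] = 8 → {'d': 5, 'n': 6, 'g': 1, 'f': 3, 'x': 3, 'm': 8}
info['s'] = info['m']+5 = 13 → {'d': 5, 'n': 6, 'g': 1, 'f': 3, 'x': 3, 'm': 8, 's': 13}
info['z'] = info['g']+2 = 3 → {'d': 5, 'n': 6, 'g': 1, 'f': 3, 'x': 3, 'm': 8, 's': 13, 'z': 3}
sum of values = 42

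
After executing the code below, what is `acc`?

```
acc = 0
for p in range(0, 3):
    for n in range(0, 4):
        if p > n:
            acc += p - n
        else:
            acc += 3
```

p=0,n=0: not 0>0, acc = 0+3 = 3
p=0,n=1: not 0>1, acc = 3+3 = 6
p=0,n=2: not 0>2, acc = 6+3 = 9
p=0,n=3: not 0>3, acc = 9+3 = 12
p=1,n=0: 1>0, acc = 12+1 = 13
p=1,n=1: not 1>1, acc = 13+3 = 16
p=1,n=2: not 1>2, acc = 16+3 = 19
p=1,n=3: not 1>3, acc = 19+3 = 22
p=2,n=0: 2>0, acc = 22+2 = 24
p=2,n=1: 2>1, acc = 24+1 = 25
p=2,n=2: not 2>2, acc = 25+3 = 28
p=2,n=3: not 2>3, acc = 28+3 = 31

31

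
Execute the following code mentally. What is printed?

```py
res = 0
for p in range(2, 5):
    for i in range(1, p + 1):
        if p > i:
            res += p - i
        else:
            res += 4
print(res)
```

p=2,i=1: 2>1, res = 0+1 = 1
p=2,i=2: not 2>2, res = 1+4 = 5
p=3,i=1: 3>1, res = 5+2 = 7
p=3,i=2: 3>2, res = 7+1 = 8
p=3,i=3: not 3>3, res = 8+4 = 12
p=4,i=1: 4>1, res = 12+3 = 15
p=4,i=2: 4>2, res = 15+2 = 17
p=4,i=3: 4>3, res = 17+1 = 18
p=4,i=4: not 4>4, res = 18+4 = 22

22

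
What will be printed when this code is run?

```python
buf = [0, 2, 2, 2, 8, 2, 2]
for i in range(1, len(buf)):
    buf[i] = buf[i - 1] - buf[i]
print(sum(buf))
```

-60

i=1: buf[1] = 0-2 = -2 → [0, -2, 2, 2, 8, 2, 2]
i=2: buf[2] = (-2)-2 = -4 → [0, -2, -4, 2, 8, 2, 2]
i=3: buf[3] = (-4)-2 = -6 → [0, -2, -4, -6, 8, 2, 2]
i=4: buf[4] = (-6)-8 = -14 → [0, -2, -4, -6, -14, 2, 2]
i=5: buf[5] = (-14)-2 = -16 → [0, -2, -4, -6, -14, -16, 2]
i=6: buf[6] = (-16)-2 = -18 → [0, -2, -4, -6, -14, -16, -18]
sum = -60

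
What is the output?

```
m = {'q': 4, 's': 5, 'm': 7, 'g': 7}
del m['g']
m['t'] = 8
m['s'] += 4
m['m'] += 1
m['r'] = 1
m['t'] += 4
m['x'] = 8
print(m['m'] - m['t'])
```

del 'g' → {'q': 4, 's': 5, 'm': 7}
m['t'] = 8 → {'q': 4, 's': 5, 'm': 7, 't': 8}
m['s'] = 5+4 = 9 → {'q': 4, 's': 9, 'm': 7, 't': 8}
m['m'] = 7+1 = 8 → {'q': 4, 's': 9, 'm': 8, 't': 8}
m['r'] = 1 → {'q': 4, 's': 9, 'm': 8, 't': 8, 'r': 1}
m['t'] = 8+4 = 12 → {'q': 4, 's': 9, 'm': 8, 't': 12, 'r': 1}
m['x'] = 8 → {'q': 4, 's': 9, 'm': 8, 't': 12, 'r': 1, 'x': 8}
m['m']-m['t'] = 8-12 = -4

-4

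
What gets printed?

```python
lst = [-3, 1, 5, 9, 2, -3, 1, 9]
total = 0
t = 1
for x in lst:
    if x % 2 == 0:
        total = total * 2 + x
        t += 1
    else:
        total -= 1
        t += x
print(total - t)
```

-30

x=-3: not even, total = 0-1 = -1; t=-2
x=1: not even, total = (-1)-1 = -2; t=-1
x=5: not even, total = (-2)-1 = -3; t=4
x=9: not even, total = (-3)-1 = -4; t=13
x=2: even, total = (-4)*2+2 = -6; t=14
x=-3: not even, total = (-6)-1 = -7; t=11
x=1: not even, total = (-7)-1 = -8; t=12
x=9: not even, total = (-8)-1 = -9; t=21
total-t = (-9)-21 = -30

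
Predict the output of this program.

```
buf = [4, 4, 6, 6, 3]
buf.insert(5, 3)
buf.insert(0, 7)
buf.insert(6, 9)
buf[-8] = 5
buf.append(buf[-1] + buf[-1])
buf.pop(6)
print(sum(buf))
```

37

insert 3 at 5 → [4, 4, 6, 6, 3, 3]
insert 7 at 0 → [7, 4, 4, 6, 6, 3, 3]
insert 9 at 6 → [7, 4, 4, 6, 6, 3, 9, 3]
buf[-8] = 5 → [5, 4, 4, 6, 6, 3, 9, 3]
append buf[-1]+buf[-1] = 3+3 = 6 → [5, 4, 4, 6, 6, 3, 9, 3, 6]
pop(6) removes 9 → [5, 4, 4, 6, 6, 3, 3, 6]
sum = 37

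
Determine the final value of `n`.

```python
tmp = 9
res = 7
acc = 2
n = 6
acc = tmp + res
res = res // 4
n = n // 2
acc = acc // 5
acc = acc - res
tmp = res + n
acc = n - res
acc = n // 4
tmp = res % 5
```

3

acc = 9+7 = 16
res = 7//4 = 1
n = 6//2 = 3
acc = 16//5 = 3
acc = 3-1 = 2
tmp = 1+3 = 4
acc = 3-1 = 2
acc = 3//4 = 0
tmp = 1%5 = 1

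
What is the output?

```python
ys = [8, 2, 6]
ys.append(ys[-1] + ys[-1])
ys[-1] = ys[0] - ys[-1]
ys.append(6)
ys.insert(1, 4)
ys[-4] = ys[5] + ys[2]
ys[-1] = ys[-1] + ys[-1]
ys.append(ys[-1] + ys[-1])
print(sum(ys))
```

58

append ys[-1]+ys[-1] = 6+6 = 12 → [8, 2, 6, 12]
ys[-1] = ys[0]-ys[-1] = 8-12 = -4 → [8, 2, 6, -4]
append 6 → [8, 2, 6, -4, 6]
insert 4 at 1 → [8, 4, 2, 6, -4, 6]
ys[-4] = ys[5]+ys[2] = 6+2 = 8 → [8, 4, 8, 6, -4, 6]
ys[-1] = ys[-1]+ys[-1] = 6+6 = 12 → [8, 4, 8, 6, -4, 12]
append ys[-1]+ys[-1] = 12+12 = 24 → [8, 4, 8, 6, -4, 12, 24]
sum = 58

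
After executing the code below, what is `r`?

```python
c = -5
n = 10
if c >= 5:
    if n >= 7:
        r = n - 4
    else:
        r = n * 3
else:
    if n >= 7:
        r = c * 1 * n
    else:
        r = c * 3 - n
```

c=-5, n=10
c >= 5 is False; n >= 7 is True
→ r = c * 1 * n = -50

-50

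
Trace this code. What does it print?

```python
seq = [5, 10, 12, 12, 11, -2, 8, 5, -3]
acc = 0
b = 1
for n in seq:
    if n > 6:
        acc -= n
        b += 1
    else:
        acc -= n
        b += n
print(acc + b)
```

n=5: not >6, acc = 0-5 = -5; b=6
n=10: >6, acc = (-5)-10 = -15; b=7
n=12: >6, acc = (-15)-12 = -27; b=8
n=12: >6, acc = (-27)-12 = -39; b=9
n=11: >6, acc = (-39)-11 = -50; b=10
n=-2: not >6, acc = (-50)-(-2) = -48; b=8
n=8: >6, acc = (-48)-8 = -56; b=9
n=5: not >6, acc = (-56)-5 = -61; b=14
n=-3: not >6, acc = (-61)-(-3) = -58; b=11
acc+b = (-58)+11 = -47

-47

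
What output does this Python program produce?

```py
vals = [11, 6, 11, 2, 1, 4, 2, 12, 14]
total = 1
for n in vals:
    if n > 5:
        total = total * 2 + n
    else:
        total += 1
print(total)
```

354

n=11: >5, total = 1*2+11 = 13
n=6: >5, total = 13*2+6 = 32
n=11: >5, total = 32*2+11 = 75
n=2: not >5, total = 75+1 = 76
n=1: not >5, total = 76+1 = 77
n=4: not >5, total = 77+1 = 78
n=2: not >5, total = 78+1 = 79
n=12: >5, total = 79*2+12 = 170
n=14: >5, total = 170*2+14 = 354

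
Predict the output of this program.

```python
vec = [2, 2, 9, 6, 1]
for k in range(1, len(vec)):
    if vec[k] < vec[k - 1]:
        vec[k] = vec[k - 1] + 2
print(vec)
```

k=1: 2>=2, unchanged → [2, 2, 9, 6, 1]
k=2: 9>=2, unchanged → [2, 2, 9, 6, 1]
k=3: 6<9, vec[3] = 9+2 = 11 → [2, 2, 9, 11, 1]
k=4: 1<11, vec[4] = 11+2 = 13 → [2, 2, 9, 11, 13]

[2, 2, 9, 11, 13]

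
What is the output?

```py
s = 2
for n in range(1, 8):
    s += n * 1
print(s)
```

n=1: s = 2+1*1 = 3
n=2: s = 3+2*1 = 5
n=3: s = 5+3*1 = 8
n=4: s = 8+4*1 = 12
n=5: s = 12+5*1 = 17
n=6: s = 17+6*1 = 23
n=7: s = 23+7*1 = 30

30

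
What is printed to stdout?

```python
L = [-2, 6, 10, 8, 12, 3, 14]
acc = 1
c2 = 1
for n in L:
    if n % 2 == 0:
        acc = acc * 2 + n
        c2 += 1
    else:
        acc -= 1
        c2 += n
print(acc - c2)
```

234

n=-2: even, acc = 1*2+(-2) = 0; c2=2
n=6: even, acc = 0*2+6 = 6; c2=3
n=10: even, acc = 6*2+10 = 22; c2=4
n=8: even, acc = 22*2+8 = 52; c2=5
n=12: even, acc = 52*2+12 = 116; c2=6
n=3: not even, acc = 116-1 = 115; c2=9
n=14: even, acc = 115*2+14 = 244; c2=10
acc-c2 = 244-10 = 234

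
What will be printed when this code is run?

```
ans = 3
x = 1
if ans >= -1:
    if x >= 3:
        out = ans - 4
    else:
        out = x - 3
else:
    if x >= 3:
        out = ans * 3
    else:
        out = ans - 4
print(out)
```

-2

ans=3, x=1
ans >= -1 is True; x >= 3 is False
→ out = x - 3 = -2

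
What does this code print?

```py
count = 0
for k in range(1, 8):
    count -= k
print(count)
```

k=1: count = 0-1 = -1
k=2: count = (-1)-2 = -3
k=3: count = (-3)-3 = -6
k=4: count = (-6)-4 = -10
k=5: count = (-10)-5 = -15
k=6: count = (-15)-6 = -21
k=7: count = (-21)-7 = -28

-28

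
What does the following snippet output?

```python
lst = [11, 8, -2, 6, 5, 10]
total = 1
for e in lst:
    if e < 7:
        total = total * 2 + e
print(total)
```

17

e=11: not <7
e=8: not <7
e=-2: <7, total = 1*2+(-2) = 0
e=6: <7, total = 0*2+6 = 6
e=5: <7, total = 6*2+5 = 17
e=10: not <7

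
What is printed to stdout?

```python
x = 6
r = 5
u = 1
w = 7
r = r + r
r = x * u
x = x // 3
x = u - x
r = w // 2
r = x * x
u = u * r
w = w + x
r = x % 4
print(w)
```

r = 5+5 = 10
r = 6*1 = 6
x = 6//3 = 2
x = 1-2 = -1
r = 7//2 = 3
r = (-1)*(-1) = 1
u = 1*1 = 1
w = 7+(-1) = 6
r = (-1)%4 = 3

6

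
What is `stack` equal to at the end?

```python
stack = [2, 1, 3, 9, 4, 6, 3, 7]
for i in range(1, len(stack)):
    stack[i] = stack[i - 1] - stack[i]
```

i=1: stack[1] = 2-1 = 1 → [2, 1, 3, 9, 4, 6, 3, 7]
i=2: stack[2] = 1-3 = -2 → [2, 1, -2, 9, 4, 6, 3, 7]
i=3: stack[3] = (-2)-9 = -11 → [2, 1, -2, -11, 4, 6, 3, 7]
i=4: stack[4] = (-11)-4 = -15 → [2, 1, -2, -11, -15, 6, 3, 7]
i=5: stack[5] = (-15)-6 = -21 → [2, 1, -2, -11, -15, -21, 3, 7]
i=6: stack[6] = (-21)-3 = -24 → [2, 1, -2, -11, -15, -21, -24, 7]
i=7: stack[7] = (-24)-7 = -31 → [2, 1, -2, -11, -15, -21, -24, -31]

[2, 1, -2, -11, -15, -21, -24, -31]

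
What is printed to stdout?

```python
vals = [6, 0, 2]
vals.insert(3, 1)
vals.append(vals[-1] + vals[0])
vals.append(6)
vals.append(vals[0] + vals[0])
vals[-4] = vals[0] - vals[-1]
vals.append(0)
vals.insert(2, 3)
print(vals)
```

insert 1 at 3 → [6, 0, 2, 1]
append vals[-1]+vals[0] = 1+6 = 7 → [6, 0, 2, 1, 7]
append 6 → [6, 0, 2, 1, 7, 6]
append vals[0]+vals[0] = 6+6 = 12 → [6, 0, 2, 1, 7, 6, 12]
vals[-4] = vals[0]-vals[-1] = 6-12 = -6 → [6, 0, 2, -6, 7, 6, 12]
append 0 → [6, 0, 2, -6, 7, 6, 12, 0]
insert 3 at 2 → [6, 0, 3, 2, -6, 7, 6, 12, 0]

[6, 0, 3, 2, -6, 7, 6, 12, 0]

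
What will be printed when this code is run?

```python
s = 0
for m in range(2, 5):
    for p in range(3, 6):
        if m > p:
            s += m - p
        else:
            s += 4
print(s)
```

33

m=2,p=3: not 2>3, s = 0+4 = 4
m=2,p=4: not 2>4, s = 4+4 = 8
m=2,p=5: not 2>5, s = 8+4 = 12
m=3,p=3: not 3>3, s = 12+4 = 16
m=3,p=4: not 3>4, s = 16+4 = 20
m=3,p=5: not 3>5, s = 20+4 = 24
m=4,p=3: 4>3, s = 24+1 = 25
m=4,p=4: not 4>4, s = 25+4 = 29
m=4,p=5: not 4>5, s = 29+4 = 33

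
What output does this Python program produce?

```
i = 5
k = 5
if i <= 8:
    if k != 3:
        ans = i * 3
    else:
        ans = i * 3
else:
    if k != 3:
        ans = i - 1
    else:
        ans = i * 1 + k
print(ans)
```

i=5, k=5
i <= 8 is True; k != 3 is True
→ ans = i * 3 = 15

15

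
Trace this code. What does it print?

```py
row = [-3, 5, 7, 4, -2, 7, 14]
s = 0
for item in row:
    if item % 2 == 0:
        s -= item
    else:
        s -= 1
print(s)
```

-20

item=-3: not even, s = 0-1 = -1
item=5: not even, s = (-1)-1 = -2
item=7: not even, s = (-2)-1 = -3
item=4: even, s = (-3)-4 = -7
item=-2: even, s = (-7)-(-2) = -5
item=7: not even, s = (-5)-1 = -6
item=14: even, s = (-6)-14 = -20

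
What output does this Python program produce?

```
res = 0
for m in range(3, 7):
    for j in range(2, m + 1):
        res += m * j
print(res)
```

m=3,j=2: res = 0+6 = 6
m=3,j=3: res = 6+9 = 15
m=4,j=2: res = 15+8 = 23
m=4,j=3: res = 23+12 = 35
m=4,j=4: res = 35+16 = 51
m=5,j=2: res = 51+10 = 61
m=5,j=3: res = 61+15 = 76
m=5,j=4: res = 76+20 = 96
m=5,j=5: res = 96+25 = 121
m=6,j=2: res = 121+12 = 133
m=6,j=3: res = 133+18 = 151
m=6,j=4: res = 151+24 = 175
m=6,j=5: res = 175+30 = 205
m=6,j=6: res = 205+36 = 241

241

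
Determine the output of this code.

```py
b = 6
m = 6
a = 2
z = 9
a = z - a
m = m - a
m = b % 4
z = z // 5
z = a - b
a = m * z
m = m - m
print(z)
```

a = 9-2 = 7
m = 6-7 = -1
m = 6%4 = 2
z = 9//5 = 1
z = 7-6 = 1
a = 2*1 = 2
m = 2-2 = 0

1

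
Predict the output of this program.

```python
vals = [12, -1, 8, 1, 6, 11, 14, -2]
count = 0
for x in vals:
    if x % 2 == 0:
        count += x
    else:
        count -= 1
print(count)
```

x=12: even, count = 0+12 = 12
x=-1: not even, count = 12-1 = 11
x=8: even, count = 11+8 = 19
x=1: not even, count = 19-1 = 18
x=6: even, count = 18+6 = 24
x=11: not even, count = 24-1 = 23
x=14: even, count = 23+14 = 37
x=-2: even, count = 37+(-2) = 35

35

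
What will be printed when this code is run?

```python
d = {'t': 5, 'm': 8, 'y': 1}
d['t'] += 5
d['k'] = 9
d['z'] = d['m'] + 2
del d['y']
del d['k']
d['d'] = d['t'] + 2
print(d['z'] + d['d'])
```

22

d['t'] = 5+5 = 10 → {'t': 10, 'm': 8, 'y': 1}
d['k'] = 9 → {'t': 10, 'm': 8, 'y': 1, 'k': 9}
d['z'] = d['m']+2 = 10 → {'t': 10, 'm': 8, 'y': 1, 'k': 9, 'z': 10}
del 'y' → {'t': 10, 'm': 8, 'k': 9, 'z': 10}
del 'k' → {'t': 10, 'm': 8, 'z': 10}
d['d'] = d['t']+2 = 12 → {'t': 10, 'm': 8, 'z': 10, 'd': 12}
d['z']+d['d'] = 10+12 = 22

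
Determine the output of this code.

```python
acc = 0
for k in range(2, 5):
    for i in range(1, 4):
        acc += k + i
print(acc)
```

45

k=2,i=1: acc = 0+3 = 3
k=2,i=2: acc = 3+4 = 7
k=2,i=3: acc = 7+5 = 12
k=3,i=1: acc = 12+4 = 16
k=3,i=2: acc = 16+5 = 21
k=3,i=3: acc = 21+6 = 27
k=4,i=1: acc = 27+5 = 32
k=4,i=2: acc = 32+6 = 38
k=4,i=3: acc = 38+7 = 45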